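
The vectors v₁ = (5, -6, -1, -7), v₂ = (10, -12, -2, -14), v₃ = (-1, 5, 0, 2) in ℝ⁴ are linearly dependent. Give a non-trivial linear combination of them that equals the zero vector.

2v₁ - v₂ = 0

Solve the homogeneous system with v₁, v₂, v₃ as columns by row-reducing the coefficient matrix.
The free variable yields coefficients (2, -1, 0) (any nonzero multiple also works).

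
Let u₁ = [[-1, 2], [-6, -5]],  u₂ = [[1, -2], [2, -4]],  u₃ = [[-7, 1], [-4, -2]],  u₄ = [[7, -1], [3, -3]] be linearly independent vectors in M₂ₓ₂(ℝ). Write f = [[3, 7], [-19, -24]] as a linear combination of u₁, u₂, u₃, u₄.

f = 3u₁ - u₂ + 2u₃ + 3u₄

Take coordinate vectors relative to {E₁₁, E₁₂, E₂₁, E₂₂}.
Set up the augmented matrix [u₁ | u₂ | u₃ | u₄ | f] and row-reduce.
Row-reducing the augmented matrix gives the unique coefficients (c₁, …, c₄) = (3, -1, 2, 3).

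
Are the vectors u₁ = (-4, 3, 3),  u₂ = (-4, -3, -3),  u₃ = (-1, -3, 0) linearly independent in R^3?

linearly independent

Place the vectors as rows of a 3×3 matrix and reduce to echelon form.
The reduction yields 3 nonzero rows, so the rank is 3.
Since rank = 3 (the number of vectors), the set is linearly independent.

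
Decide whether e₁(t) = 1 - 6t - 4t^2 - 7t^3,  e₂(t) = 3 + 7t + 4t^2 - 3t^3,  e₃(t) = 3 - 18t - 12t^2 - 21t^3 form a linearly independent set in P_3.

linearly dependent

Take coordinates with respect to the standard basis {1, t, …, t^3}.
Row-reduce the matrix whose columns are e₁, e₂, e₃.
The reduction yields 2 nonzero rows, so the rank is 2.
Since rank 2 < 3, the set is linearly dependent.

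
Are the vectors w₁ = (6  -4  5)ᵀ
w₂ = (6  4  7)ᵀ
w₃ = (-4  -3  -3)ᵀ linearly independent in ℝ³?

linearly independent

The matrix [w₁|w₂|w₃] has determinant 84.
A nonzero determinant means the columns are linearly independent.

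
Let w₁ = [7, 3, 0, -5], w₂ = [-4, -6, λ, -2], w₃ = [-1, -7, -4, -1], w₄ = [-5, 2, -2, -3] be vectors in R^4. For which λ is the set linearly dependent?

λ = -53/11

Dependence holds iff the 4×4 matrix [w₁ w₂ w₃ w₄] is singular.
The determinant works out to -352*λ - 1696.
Setting this to zero gives λ = -53/11.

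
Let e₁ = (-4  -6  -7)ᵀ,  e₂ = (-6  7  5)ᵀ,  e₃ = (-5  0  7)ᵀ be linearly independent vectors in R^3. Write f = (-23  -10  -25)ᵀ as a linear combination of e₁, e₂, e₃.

f = 4e₁ + 2e₂ - e₃

Solve the system with e₁, e₂, e₃ as columns and f as the right-hand side.
Back-substitution yields (a₁, a₂, a₃) = (4, 2, -1).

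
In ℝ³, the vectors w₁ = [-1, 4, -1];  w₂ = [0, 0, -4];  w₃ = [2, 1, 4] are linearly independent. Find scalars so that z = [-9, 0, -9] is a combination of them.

Solve the system with w₁, w₂, w₃ as columns and z as the right-hand side.
Back-substitution yields (a₁, a₂, a₃) = (1, -2, -4).

z = w₁ - 2w₂ - 4w₃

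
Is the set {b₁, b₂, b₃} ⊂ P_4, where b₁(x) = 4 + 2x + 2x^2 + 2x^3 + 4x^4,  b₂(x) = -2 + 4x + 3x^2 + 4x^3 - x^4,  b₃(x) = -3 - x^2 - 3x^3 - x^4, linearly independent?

linearly independent

Take coordinates with respect to the standard basis {1, x, …, x^4}.
Place the vectors as rows of a 3×5 matrix and reduce to echelon form.
The reduction yields 3 nonzero rows, so the rank is 3.
Since rank = 3 (the number of vectors), the set is linearly independent.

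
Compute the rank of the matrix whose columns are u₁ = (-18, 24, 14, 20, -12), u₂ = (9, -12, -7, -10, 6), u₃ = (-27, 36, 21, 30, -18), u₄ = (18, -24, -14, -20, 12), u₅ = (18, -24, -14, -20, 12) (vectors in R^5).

Apply Gaussian elimination to the matrix whose rows are u₁, u₂, u₃, u₄, u₅.
Exactly 1 pivot survives; hence the rank is 1.

1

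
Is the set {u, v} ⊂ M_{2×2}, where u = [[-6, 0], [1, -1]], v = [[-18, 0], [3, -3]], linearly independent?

linearly dependent

Take coordinates with respect to the standard basis {E₁₁, E₁₂, E₂₁, E₂₂}.
Place the vectors as rows of a 2×4 matrix and reduce to echelon form.
The reduction yields 1 nonzero row, so the rank is 1.
Since rank 1 < 2, the set is linearly dependent.
Indeed 3u - v = 0.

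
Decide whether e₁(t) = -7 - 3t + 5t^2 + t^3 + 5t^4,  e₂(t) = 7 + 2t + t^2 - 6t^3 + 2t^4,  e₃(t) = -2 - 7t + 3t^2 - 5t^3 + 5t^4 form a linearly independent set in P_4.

linearly independent

Take coordinates with respect to the standard basis {1, t, …, t^4}.
Row-reduce the matrix whose columns are e₁, e₂, e₃.
The reduction yields 3 nonzero rows, so the rank is 3.
Since rank = 3 (the number of vectors), the set is linearly independent.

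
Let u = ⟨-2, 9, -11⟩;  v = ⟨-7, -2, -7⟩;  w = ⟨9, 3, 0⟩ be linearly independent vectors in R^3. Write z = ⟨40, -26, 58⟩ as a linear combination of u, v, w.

Solve the system with u, v, w as columns and z as the right-hand side.
Row-reducing the augmented matrix gives the unique coefficients (a₁, a₂, a₃) = (-4, -2, 2).

z = -4u - 2v + 2w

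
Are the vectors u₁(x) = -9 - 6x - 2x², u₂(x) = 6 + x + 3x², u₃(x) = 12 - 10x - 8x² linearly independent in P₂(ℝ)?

Write each element as a coordinate vector in ℝ³ using {1, x, x²}.
Place the vectors as rows of a 3×3 matrix and reduce to echelon form.
The reduction yields 3 nonzero rows, so the rank is 3.
Since rank = 3 (the number of vectors), the set is linearly independent.

linearly independent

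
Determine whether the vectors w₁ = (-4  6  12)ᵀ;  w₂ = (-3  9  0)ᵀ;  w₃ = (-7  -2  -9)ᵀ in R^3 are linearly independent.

linearly independent

The matrix [w₁|w₂|w₃] has determinant 990.
A nonzero determinant means the columns are linearly independent.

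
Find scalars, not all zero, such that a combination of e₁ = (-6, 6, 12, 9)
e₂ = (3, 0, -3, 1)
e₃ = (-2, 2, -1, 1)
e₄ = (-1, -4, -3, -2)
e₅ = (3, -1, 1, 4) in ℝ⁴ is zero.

e₁ + 3e₂ - 2e₃ + e₄ - 2e₅ = 0

Solve the homogeneous system with e₁, e₂, e₃, e₄, e₅ as columns by row-reducing the coefficient matrix.
One solution (up to scaling) is (1, 3, -2, 1, -2).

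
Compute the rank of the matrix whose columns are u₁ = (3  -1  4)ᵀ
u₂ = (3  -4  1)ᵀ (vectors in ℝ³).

2

Apply Gaussian elimination to the matrix whose rows are u₁, u₂.
Exactly 2 pivots survive; hence the rank is 2.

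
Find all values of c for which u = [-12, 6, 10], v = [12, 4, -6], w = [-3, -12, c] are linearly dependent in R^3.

Place the vectors as rows of a 3×3 matrix; dependence ⇔ determinant zero.
The determinant works out to -120*c - 348.
Solving -120*c - 348 = 0 yields c = -29/10.

c = -29/10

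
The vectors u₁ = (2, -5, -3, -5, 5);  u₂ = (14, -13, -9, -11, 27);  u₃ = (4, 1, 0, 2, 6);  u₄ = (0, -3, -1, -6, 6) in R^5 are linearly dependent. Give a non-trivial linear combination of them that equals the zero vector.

Solve the homogeneous system with u₁, u₂, u₃, u₄ as columns by row-reducing the coefficient matrix.
The free variable yields coefficients (3, -1, 2, 0) (any nonzero multiple also works).

3u₁ - u₂ + 2u₃ = 0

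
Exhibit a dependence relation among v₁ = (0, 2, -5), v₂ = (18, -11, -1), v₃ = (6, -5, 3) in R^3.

Write the vectors as columns of a matrix and find a nonzero vector in its null space.
One solution (up to scaling) is (2, -1, 3).

2v₁ - v₂ + 3v₃ = 0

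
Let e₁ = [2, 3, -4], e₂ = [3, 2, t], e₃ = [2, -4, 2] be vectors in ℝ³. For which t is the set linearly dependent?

Dependence holds iff the 3×3 matrix [e₁ e₂ e₃] is singular.
The determinant works out to 14*t + 54.
Setting this to zero gives t = -27/7.

t = -27/7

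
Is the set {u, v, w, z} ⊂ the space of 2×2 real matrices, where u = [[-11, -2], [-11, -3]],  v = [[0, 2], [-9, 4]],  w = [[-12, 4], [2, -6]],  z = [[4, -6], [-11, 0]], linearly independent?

Take coordinates with respect to the standard basis {E₁₁, E₁₂, E₂₁, E₂₂}.
Form the 4×4 matrix with these as columns; its determinant is 3656.
A nonzero determinant means the columns are linearly independent.

linearly independent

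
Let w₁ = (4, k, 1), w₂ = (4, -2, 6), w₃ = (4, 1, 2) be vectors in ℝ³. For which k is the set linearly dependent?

Dependence holds iff the 3×3 matrix [w₁ w₂ w₃] is singular.
Cofactor expansion gives det = 16*k - 28.
This vanishes exactly when k = 7/4.

k = 7/4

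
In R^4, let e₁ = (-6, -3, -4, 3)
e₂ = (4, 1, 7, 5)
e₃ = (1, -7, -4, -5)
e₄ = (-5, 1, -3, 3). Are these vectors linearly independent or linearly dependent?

The matrix [e₁|e₂|e₃|e₄] has determinant -274.
A nonzero determinant means the columns are linearly independent.

linearly independent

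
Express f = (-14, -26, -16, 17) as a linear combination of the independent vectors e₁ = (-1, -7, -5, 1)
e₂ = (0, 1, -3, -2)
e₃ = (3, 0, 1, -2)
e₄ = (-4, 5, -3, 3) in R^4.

Set up the augmented matrix [e₁ | e₂ | e₃ | e₄ | f] and row-reduce.
Back-substitution yields (c₁, …, c₄) = (4, -3, -2, 1).

f = 4e₁ - 3e₂ - 2e₃ + e₄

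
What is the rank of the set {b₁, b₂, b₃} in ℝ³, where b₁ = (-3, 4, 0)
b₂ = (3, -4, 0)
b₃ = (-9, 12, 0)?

Form the matrix with b₁, b₂, b₃ as columns and reduce.
Reduction leaves 1 leading entry, giving rank 1.

1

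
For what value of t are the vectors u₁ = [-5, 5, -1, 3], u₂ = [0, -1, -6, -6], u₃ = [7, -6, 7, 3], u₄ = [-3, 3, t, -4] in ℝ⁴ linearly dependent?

Place the vectors as rows of a 4×4 matrix; dependence ⇔ determinant zero.
Cofactor expansion gives det = 8 - 6*t.
Solving 8 - 6*t = 0 yields t = 4/3.

t = 4/3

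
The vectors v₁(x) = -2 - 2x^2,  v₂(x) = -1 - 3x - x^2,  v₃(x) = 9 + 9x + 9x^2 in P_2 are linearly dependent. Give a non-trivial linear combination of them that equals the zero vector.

Pass to coordinate vectors relative to the basis {1, x, x^2}.
Write the vectors as columns of a matrix and find a nonzero vector in its null space.
A generator of the null space is (3, 3, 1).

3v₁ + 3v₂ + v₃ = 0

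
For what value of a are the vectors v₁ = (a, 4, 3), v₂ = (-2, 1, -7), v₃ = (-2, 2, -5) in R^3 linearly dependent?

a = -10/9

The vectors are dependent exactly when the determinant of the matrix with rows v₁, v₂, v₃ vanishes.
Cofactor expansion gives det = 9*a + 10.
Setting this to zero gives a = -10/9.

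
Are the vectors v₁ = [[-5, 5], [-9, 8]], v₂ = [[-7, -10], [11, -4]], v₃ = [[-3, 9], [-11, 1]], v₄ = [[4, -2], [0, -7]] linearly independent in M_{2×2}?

Write each element as a coordinate vector in ℝ⁴ using {E₁₁, E₁₂, E₂₁, E₂₂}.
Row-reduce the matrix whose columns are v₁, v₂, v₃, v₄.
The reduction yields 4 nonzero rows, so the rank is 4.
Since rank = 4 (the number of vectors), the set is linearly independent.

linearly independent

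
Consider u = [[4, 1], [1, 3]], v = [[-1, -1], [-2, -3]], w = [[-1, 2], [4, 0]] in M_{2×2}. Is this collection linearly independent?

Write each element as a coordinate vector in ℝ⁴ using {E₁₁, E₁₂, E₂₁, E₂₂}.
Place the vectors as rows of a 3×4 matrix and reduce to echelon form.
The reduction yields 3 nonzero rows, so the rank is 3.
Since rank = 3 (the number of vectors), the set is linearly independent.

linearly independent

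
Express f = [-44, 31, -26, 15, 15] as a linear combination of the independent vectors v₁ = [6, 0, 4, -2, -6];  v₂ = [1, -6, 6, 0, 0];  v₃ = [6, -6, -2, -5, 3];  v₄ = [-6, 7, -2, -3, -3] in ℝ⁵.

f = -4v₁ - 2v₂ - 2v₃ + v₄

Since v₁, v₂, v₃, v₄ are independent, the coefficients expressing f are uniquely determined by a linear system.
The system has the unique solution (a₁, …, a₄) = (-4, -2, -2, 1).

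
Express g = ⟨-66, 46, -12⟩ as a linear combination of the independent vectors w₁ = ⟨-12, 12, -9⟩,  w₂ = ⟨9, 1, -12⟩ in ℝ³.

g = 4w₁ - 2w₂

Solve the system with w₁, w₂ as columns and g as the right-hand side.
Back-substitution yields (a₁, a₂) = (4, -2).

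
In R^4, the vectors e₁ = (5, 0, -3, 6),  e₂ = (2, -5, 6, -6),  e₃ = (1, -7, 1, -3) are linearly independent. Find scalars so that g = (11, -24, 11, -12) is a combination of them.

g = e₁ + 2e₂ + 2e₃

Since e₁, e₂, e₃ are independent, the coefficients expressing g are uniquely determined by a linear system.
The system has the unique solution (c₁, c₂, c₃) = (1, 2, 2).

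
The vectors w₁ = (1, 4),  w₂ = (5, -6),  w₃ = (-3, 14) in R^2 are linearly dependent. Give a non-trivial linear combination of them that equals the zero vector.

Row-reduce the matrix with w₁, w₂, w₃ as columns; the null space gives the coefficients.
The free variable yields coefficients (2, -1, -1) (any nonzero multiple also works).

2w₁ - w₂ - w₃ = 0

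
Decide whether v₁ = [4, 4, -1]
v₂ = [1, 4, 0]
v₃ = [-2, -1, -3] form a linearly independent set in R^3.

linearly independent

Place the vectors as rows of a 3×3 matrix and reduce to echelon form.
The reduction yields 3 nonzero rows, so the rank is 3.
Since rank = 3 (the number of vectors), the set is linearly independent.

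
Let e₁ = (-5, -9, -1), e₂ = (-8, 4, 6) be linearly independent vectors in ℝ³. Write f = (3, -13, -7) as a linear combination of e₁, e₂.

Set up the augmented matrix [e₁ | e₂ | f] and row-reduce.
The system has the unique solution (α₁, α₂) = (1, -1).

f = e₁ - e₂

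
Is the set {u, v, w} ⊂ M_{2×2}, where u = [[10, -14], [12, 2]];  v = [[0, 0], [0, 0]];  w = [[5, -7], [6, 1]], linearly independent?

Write each element as a coordinate vector in ℝ⁴ using {E₁₁, E₁₂, E₂₁, E₂₂}.
One of the vectors is the zero vector, so the set is linearly dependent.

linearly dependent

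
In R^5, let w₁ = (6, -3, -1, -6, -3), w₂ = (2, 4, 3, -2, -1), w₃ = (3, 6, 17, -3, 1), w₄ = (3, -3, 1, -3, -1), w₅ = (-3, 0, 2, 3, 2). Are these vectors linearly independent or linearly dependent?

Form the 5×5 matrix with these as columns; its determinant is 0.
A zero determinant means the columns are linearly dependent.
Indeed 3w₁ - 3w₂ + w₃ - 5w₄ = 0.

linearly dependent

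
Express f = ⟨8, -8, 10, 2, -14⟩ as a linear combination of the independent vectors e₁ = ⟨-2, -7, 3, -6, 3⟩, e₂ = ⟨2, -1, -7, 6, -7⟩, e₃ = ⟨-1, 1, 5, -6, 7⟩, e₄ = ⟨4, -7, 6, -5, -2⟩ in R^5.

Set up the augmented matrix [e₁ | e₂ | e₃ | e₄ | f] and row-reduce.
The system has the unique solution (c₁, …, c₄) = (-1, -3, -4, 2).

f = -e₁ - 3e₂ - 4e₃ + 2e₄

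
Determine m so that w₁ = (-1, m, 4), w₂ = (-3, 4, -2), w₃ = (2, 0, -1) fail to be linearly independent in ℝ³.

m = -4

The vectors are dependent exactly when the determinant of the matrix with rows w₁, w₂, w₃ vanishes.
The determinant works out to -7*m - 28.
Solving -7*m - 28 = 0 yields m = -4.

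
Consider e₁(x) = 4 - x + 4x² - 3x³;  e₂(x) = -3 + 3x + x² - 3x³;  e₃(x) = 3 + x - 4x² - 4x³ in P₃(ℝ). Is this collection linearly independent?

linearly independent

Take coordinates with respect to the standard basis {1, x, …, x³}.
Place the vectors as rows of a 3×4 matrix and reduce to echelon form.
The reduction yields 3 nonzero rows, so the rank is 3.
Since rank = 3 (the number of vectors), the set is linearly independent.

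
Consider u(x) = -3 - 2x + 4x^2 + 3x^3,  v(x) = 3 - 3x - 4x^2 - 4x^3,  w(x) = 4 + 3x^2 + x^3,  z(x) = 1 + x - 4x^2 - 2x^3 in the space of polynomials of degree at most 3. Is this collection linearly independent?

linearly independent

Take coordinates with respect to the standard basis {1, x, …, x^3}.
Form the 4×4 matrix with these as columns; its determinant is 88.
A nonzero determinant means the columns are linearly independent.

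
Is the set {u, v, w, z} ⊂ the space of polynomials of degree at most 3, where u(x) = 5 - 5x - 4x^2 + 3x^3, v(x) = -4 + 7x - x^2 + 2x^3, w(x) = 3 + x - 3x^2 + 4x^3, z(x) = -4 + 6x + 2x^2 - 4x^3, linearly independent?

Take coordinates with respect to the standard basis {1, x, …, x^3}.
The matrix [u|v|w|z] has determinant -252.
A nonzero determinant means the columns are linearly independent.

linearly independent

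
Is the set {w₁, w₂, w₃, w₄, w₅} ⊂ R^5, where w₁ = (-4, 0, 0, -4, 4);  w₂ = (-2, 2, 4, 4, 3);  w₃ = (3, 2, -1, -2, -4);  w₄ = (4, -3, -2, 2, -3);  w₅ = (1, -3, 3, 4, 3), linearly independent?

linearly independent

Row-reduce the matrix whose columns are w₁, w₂, w₃, w₄, w₅.
The reduction yields 5 nonzero rows, so the rank is 5.
Since rank = 5 (the number of vectors), the set is linearly independent.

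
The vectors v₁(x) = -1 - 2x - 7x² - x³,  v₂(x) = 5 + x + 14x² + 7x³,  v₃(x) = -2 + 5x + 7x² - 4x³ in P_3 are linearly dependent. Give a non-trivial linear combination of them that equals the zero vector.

Write each element as a vector in ℝ⁴ using {1, x, …, x³}.
Solve the homogeneous system with v₁, v₂, v₃ as columns by row-reducing the coefficient matrix.
One solution (up to scaling) is (3, 1, 1).

3v₁ + v₂ + v₃ = 0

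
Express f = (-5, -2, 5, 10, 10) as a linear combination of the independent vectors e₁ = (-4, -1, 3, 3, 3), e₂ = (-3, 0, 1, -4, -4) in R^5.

Since e₁, e₂ are independent, the coefficients expressing f are uniquely determined by a linear system.
The system has the unique solution (c₁, c₂) = (2, -1).

f = 2e₁ - e₂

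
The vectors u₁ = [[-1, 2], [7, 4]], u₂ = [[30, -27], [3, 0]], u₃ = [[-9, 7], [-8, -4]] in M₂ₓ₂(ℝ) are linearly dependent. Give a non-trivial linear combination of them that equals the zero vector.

Take coordinates with respect to {E₁₁, E₁₂, E₂₁, E₂₂}.
Row-reduce the matrix with u₁, u₂, u₃ as columns; the null space gives the coefficients.
The free variable yields coefficients (3, 1, 3) (any nonzero multiple also works).

3u₁ + u₂ + 3u₃ = 0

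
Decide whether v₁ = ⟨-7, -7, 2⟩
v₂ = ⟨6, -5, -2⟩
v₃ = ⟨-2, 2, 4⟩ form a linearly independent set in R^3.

linearly independent

The matrix [v₁|v₂|v₃] has determinant 256.
A nonzero determinant means the columns are linearly independent.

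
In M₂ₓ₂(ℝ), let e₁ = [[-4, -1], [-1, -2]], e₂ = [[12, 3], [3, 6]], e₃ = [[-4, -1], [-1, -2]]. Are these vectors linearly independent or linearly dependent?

linearly dependent

Write each element as a coordinate vector in ℝ⁴ using {E₁₁, E₁₂, E₂₁, E₂₂}.
Row-reduce the matrix whose columns are e₁, e₂, e₃.
The reduction yields 1 nonzero row, so the rank is 1.
Since rank 1 < 3, the set is linearly dependent.
Indeed 3e₁ + e₂ = 0.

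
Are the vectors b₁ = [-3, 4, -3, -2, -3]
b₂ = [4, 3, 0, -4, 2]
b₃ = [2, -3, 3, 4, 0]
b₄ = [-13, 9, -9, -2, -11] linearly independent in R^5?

linearly dependent

Row-reduce the matrix whose columns are b₁, b₂, b₃, b₄.
The reduction yields 3 nonzero rows, so the rank is 3.
Since rank 3 < 4, the set is linearly dependent.
Indeed 3b₁ - b₂ - b₄ = 0.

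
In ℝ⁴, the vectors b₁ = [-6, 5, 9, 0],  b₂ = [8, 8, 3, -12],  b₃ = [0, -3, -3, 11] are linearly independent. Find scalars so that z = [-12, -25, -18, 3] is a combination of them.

Write z = α₁b₁ + … + α₃b₃ and equate components.
Row-reducing the augmented matrix gives the unique coefficients (α₁, α₂, α₃) = (-2, -3, -3).

z = -2b₁ - 3b₂ - 3b₃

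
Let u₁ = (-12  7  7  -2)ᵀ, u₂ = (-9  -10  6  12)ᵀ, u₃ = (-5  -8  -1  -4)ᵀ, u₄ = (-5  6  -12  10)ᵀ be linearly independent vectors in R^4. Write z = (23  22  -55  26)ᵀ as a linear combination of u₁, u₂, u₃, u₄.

z = -2u₁ - u₂ - u₃ + 3u₄

Since u₁, u₂, u₃, u₄ are independent, the coefficients expressing z are uniquely determined by a linear system.
The system has the unique solution (a₁, …, a₄) = (-2, -1, -1, 3).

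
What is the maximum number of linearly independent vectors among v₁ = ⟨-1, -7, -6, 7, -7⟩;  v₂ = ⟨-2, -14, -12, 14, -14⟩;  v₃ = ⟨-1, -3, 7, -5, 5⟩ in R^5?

Form the matrix with v₁, v₂, v₃ as columns and reduce.
Exactly 2 pivots survive; hence the rank is 2.

2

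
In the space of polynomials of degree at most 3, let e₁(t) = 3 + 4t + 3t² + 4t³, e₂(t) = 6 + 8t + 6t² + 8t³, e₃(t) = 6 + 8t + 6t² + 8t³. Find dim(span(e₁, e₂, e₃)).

dim = 1

Pass to coordinate vectors with respect to the basis {1, t, …, t³}.
Row-reduce the 3×4 matrix with these as rows.
There is 1 pivot column, so rank = 1.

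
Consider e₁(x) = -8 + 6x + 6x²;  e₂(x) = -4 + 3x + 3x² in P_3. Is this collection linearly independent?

Take coordinates with respect to the standard basis {1, x, …, x³}.
Row-reduce the matrix whose columns are e₁, e₂.
The reduction yields 1 nonzero row, so the rank is 1.
Since rank 1 < 2, the set is linearly dependent.

linearly dependent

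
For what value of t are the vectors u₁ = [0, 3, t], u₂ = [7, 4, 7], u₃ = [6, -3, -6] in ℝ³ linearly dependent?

The vectors are dependent exactly when the determinant of the matrix with rows u₁, u₂, u₃ vanishes.
Expanding, det = 252 - 45*t.
Solving 252 - 45*t = 0 yields t = 28/5.

t = 28/5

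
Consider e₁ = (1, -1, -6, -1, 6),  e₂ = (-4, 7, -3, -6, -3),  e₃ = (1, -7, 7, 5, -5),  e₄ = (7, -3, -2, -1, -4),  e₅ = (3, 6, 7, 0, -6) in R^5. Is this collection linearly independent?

Place the vectors as rows of a 5×5 matrix and reduce to echelon form.
The reduction yields 5 nonzero rows, so the rank is 5.
Since rank = 5 (the number of vectors), the set is linearly independent.

linearly independent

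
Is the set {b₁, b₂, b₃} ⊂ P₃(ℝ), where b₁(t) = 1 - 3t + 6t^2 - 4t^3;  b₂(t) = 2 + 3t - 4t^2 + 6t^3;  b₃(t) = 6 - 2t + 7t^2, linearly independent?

Take coordinates with respect to the standard basis {1, t, …, t^3}.
Row-reduce the matrix whose columns are b₁, b₂, b₃.
The reduction yields 3 nonzero rows, so the rank is 3.
Since rank = 3 (the number of vectors), the set is linearly independent.

linearly independent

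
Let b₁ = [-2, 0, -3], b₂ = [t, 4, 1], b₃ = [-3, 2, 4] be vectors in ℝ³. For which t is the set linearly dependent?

Dependence holds iff the 3×3 matrix [b₁ b₂ b₃] is singular.
The determinant works out to -6*t - 64.
This vanishes exactly when t = -32/3.

t = -32/3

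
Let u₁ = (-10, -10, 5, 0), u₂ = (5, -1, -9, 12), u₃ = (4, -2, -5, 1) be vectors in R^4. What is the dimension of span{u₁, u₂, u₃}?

3

Apply Gaussian elimination to the matrix whose rows are u₁, u₂, u₃.
Reduction leaves 3 leading entries, giving rank 3.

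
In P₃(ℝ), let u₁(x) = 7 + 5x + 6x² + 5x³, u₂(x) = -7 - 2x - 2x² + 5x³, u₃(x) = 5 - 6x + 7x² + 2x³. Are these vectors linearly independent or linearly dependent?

linearly independent

Write each element as a coordinate vector in ℝ⁴ using {1, x, …, x³}.
Row-reduce the matrix whose columns are u₁, u₂, u₃.
The reduction yields 3 nonzero rows, so the rank is 3.
Since rank = 3 (the number of vectors), the set is linearly independent.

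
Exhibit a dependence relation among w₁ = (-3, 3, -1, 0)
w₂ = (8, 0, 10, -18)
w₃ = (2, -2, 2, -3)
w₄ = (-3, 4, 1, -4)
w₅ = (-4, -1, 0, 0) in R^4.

3w₁ + w₂ - 2w₃ - 3w₄ + w₅ = 0

Row-reduce the matrix with w₁, w₂, w₃, w₄, w₅ as columns; the null space gives the coefficients.
The free variable yields coefficients (3, 1, -2, -3, 1) (any nonzero multiple also works).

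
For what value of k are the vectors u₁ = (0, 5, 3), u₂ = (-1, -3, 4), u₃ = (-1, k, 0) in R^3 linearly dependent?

Place the vectors as rows of a 3×3 matrix; dependence ⇔ determinant zero.
The determinant works out to -3*k - 29.
Setting this to zero gives k = -29/3.

k = -29/3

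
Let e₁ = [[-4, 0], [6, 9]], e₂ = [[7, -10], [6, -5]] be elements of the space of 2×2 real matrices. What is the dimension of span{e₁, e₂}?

dim = 2

Pass to coordinate vectors with respect to the basis {E₁₁, E₁₂, E₂₁, E₂₂}.
Row-reduce the 2×4 matrix with these as rows.
Reduction leaves 2 leading entries, giving rank 2.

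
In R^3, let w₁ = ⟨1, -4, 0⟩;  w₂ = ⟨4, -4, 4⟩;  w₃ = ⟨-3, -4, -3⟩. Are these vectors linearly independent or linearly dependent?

Place the vectors as rows of a 3×3 matrix and reduce to echelon form.
The reduction yields 3 nonzero rows, so the rank is 3.
Since rank = 3 (the number of vectors), the set is linearly independent.

linearly independent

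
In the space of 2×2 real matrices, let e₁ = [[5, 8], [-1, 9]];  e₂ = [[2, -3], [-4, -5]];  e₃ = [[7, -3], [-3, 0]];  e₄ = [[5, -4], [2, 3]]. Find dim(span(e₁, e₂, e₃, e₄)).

Represent each element by its coordinate vector in ℝ⁴.
Apply Gaussian elimination to the matrix whose rows are e₁, e₂, e₃, e₄.
Exactly 3 pivots survive; hence the rank is 3.

dim = 3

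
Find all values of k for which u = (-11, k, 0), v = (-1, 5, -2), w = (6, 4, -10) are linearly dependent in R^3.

k = 21

Dependence holds iff the 3×3 matrix [u v w] is singular.
Cofactor expansion gives det = 462 - 22*k.
Setting this to zero gives k = 21.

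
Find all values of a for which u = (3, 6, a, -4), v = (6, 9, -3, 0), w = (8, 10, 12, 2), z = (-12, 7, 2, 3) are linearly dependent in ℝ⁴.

a = -31

Dependence holds iff the 4×4 matrix [u v w z] is singular.
The determinant works out to -336*a - 10416.
This vanishes exactly when a = -31.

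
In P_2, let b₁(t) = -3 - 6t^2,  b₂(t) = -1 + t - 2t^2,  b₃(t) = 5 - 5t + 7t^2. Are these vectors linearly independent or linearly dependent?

Write each element as a coordinate vector in ℝ³ using {1, t, t^2}.
Row-reduce the matrix whose columns are b₁, b₂, b₃.
The reduction yields 3 nonzero rows, so the rank is 3.
Since rank = 3 (the number of vectors), the set is linearly independent.

linearly independent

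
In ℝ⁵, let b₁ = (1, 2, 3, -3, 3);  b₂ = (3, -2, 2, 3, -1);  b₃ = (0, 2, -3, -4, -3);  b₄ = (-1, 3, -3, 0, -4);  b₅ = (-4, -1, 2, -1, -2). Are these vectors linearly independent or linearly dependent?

Place the vectors as rows of a 5×5 matrix and reduce to echelon form.
The reduction yields 5 nonzero rows, so the rank is 5.
Since rank = 5 (the number of vectors), the set is linearly independent.

linearly independent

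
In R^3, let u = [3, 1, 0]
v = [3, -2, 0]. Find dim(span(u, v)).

2

Put the 3×2 matrix [u|v] into echelon form.
The echelon form has 2 nonzero rows, so the rank is 2.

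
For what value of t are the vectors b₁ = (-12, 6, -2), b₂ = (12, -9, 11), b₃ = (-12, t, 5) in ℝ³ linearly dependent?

Place the vectors as rows of a 3×3 matrix; dependence ⇔ determinant zero.
Cofactor expansion gives det = 108*t - 396.
Solving 108*t - 396 = 0 yields t = 11/3.

t = 11/3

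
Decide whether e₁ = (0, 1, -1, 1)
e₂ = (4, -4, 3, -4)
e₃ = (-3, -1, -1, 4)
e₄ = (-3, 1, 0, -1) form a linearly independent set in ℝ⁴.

Place the vectors as rows of a 4×4 matrix and reduce to echelon form.
The reduction yields 4 nonzero rows, so the rank is 4.
Since rank = 4 (the number of vectors), the set is linearly independent.

linearly independent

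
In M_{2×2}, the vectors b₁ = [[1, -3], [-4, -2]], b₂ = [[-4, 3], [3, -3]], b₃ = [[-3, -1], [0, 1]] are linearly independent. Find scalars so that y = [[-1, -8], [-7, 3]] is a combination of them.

Identify each element with its coordinate vector in ℝ⁴ via {E₁₁, E₁₂, E₂₁, E₂₂}.
Since b₁, b₂, b₃ are independent, the coefficients expressing y are uniquely determined by a linear system.
Back-substitution yields (c₁, c₂, c₃) = (1, -1, 2).

y = b₁ - b₂ + 2b₃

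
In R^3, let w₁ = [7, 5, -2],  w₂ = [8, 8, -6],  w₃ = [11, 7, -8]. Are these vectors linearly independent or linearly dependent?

Form the 3×3 matrix with these as columns; its determinant is -100.
A nonzero determinant means the columns are linearly independent.

linearly independent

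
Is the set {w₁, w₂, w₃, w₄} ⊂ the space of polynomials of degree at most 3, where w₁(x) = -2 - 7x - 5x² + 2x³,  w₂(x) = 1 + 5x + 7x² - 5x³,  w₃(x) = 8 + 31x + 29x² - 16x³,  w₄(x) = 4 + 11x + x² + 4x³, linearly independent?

linearly dependent

Write each element as a coordinate vector in ℝ⁴ using {1, x, …, x³}.
Place the vectors as rows of a 4×4 matrix and reduce to echelon form.
The reduction yields 2 nonzero rows, so the rank is 2.
Since rank 2 < 4, the set is linearly dependent.
Indeed 3w₁ - 2w₂ + w₃ = 0.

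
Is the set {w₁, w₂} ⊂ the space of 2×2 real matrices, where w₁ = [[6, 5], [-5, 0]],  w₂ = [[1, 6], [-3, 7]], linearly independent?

Take coordinates with respect to the standard basis {E₁₁, E₁₂, E₂₁, E₂₂}.
Row-reduce the matrix whose columns are w₁, w₂.
The reduction yields 2 nonzero rows, so the rank is 2.
Since rank = 2 (the number of vectors), the set is linearly independent.

linearly independent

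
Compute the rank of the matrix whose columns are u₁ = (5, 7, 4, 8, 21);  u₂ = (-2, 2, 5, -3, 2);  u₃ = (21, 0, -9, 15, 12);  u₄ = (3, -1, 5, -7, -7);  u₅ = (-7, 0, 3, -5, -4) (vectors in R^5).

Form the matrix with u₁, u₂, u₃, u₄, u₅ as columns and reduce.
Reduction leaves 3 leading entries, giving rank 3.

rank 3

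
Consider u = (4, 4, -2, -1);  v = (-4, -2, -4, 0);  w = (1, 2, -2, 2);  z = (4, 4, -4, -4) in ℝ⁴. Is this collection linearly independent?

linearly independent

Row-reduce the matrix whose columns are u, v, w, z.
The reduction yields 4 nonzero rows, so the rank is 4.
Since rank = 4 (the number of vectors), the set is linearly independent.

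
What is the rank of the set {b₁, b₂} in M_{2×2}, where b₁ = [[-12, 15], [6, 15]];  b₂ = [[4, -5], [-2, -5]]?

1

Pass to coordinate vectors with respect to the basis {E₁₁, E₁₂, E₂₁, E₂₂}.
Form the matrix with b₁, b₂ as columns and reduce.
Reduction leaves 1 leading entry, giving rank 1.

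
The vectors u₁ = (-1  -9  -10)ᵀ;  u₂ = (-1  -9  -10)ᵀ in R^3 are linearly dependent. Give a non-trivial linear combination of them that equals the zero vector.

Row-reduce the matrix with u₁, u₂ as columns; the null space gives the coefficients.
The free variable yields coefficients (1, -1) (any nonzero multiple also works).

u₁ - u₂ = 0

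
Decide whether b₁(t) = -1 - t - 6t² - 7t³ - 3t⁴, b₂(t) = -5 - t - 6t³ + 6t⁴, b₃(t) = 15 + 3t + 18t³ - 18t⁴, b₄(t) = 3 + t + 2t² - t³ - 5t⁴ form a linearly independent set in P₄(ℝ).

linearly dependent

Take coordinates with respect to the standard basis {1, t, …, t⁴}.
One vector is a scalar multiple of another, so the set is dependent.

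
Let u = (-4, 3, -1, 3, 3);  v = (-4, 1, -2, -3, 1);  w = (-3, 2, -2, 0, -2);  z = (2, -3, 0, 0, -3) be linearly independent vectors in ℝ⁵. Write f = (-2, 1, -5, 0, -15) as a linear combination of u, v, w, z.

Write f = c₁u + … + c₄z and equate components.
Row-reducing the augmented matrix gives the unique coefficients (c₁, …, c₄) = (-1, -1, 4, 1).

f = -u - v + 4w + z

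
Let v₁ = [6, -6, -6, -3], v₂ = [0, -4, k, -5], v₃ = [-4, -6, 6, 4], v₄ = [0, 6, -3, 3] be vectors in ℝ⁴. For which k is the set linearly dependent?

The vectors are dependent exactly when the determinant of the matrix with rows v₁, v₂, v₃, v₄ vanishes.
Cofactor expansion gives det = 252*k - 828.
Setting this to zero gives k = 23/7.

k = 23/7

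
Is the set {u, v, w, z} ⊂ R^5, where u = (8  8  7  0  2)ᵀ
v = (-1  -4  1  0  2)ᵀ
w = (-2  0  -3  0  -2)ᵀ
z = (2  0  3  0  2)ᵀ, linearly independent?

Row-reduce the matrix whose columns are u, v, w, z.
The reduction yields 2 nonzero rows, so the rank is 2.
Since rank 2 < 4, the set is linearly dependent.
Indeed u + 2v + 3w = 0.

linearly dependent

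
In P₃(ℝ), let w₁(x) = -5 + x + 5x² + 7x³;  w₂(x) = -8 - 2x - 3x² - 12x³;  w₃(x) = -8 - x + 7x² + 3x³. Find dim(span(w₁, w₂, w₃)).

3

Pass to coordinate vectors with respect to the basis {1, x, …, x³}.
Row-reduce the 3×4 matrix with these as rows.
There are 3 pivot columns, so rank = 3.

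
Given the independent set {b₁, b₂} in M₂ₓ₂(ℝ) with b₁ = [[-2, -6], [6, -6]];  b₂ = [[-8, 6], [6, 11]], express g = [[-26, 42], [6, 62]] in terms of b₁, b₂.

g = -3b₁ + 4b₂

Identify each element with its coordinate vector in ℝ⁴ via {E₁₁, E₁₂, E₂₁, E₂₂}.
Since b₁, b₂ are independent, the coefficients expressing g are uniquely determined by a linear system.
Back-substitution yields (α₁, α₂) = (-3, 4).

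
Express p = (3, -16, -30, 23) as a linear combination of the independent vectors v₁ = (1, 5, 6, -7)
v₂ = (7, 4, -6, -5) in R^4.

Solve the system with v₁, v₂ as columns and p as the right-hand side.
The system has the unique solution (c₁, c₂) = (-4, 1).

p = -4v₁ + v₂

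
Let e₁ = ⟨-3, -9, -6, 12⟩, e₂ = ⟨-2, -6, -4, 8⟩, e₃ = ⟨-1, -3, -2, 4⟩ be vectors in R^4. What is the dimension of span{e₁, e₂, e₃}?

Row-reduce the 3×4 matrix with these as rows.
There is 1 pivot column, so rank = 1.

1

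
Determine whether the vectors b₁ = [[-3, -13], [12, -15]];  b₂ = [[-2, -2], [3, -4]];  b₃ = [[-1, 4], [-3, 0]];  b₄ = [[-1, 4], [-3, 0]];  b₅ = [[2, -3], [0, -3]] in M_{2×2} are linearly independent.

Write each element as a coordinate vector in ℝ⁴ using {E₁₁, E₁₂, E₂₁, E₂₂}.
There are 5 vectors in a 4-dimensional space, so they cannot be linearly independent.

linearly dependent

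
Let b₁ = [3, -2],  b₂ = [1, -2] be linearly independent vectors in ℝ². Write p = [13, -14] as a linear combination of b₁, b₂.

Since b₁, b₂ are independent, the coefficients expressing p are uniquely determined by a linear system.
The system has the unique solution (α₁, α₂) = (3, 4).

p = 3b₁ + 4b₂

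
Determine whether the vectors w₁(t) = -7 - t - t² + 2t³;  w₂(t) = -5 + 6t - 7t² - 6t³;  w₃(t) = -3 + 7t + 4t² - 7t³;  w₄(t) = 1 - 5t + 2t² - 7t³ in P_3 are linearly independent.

Take coordinates with respect to the standard basis {1, t, …, t³}.
Form the 4×4 matrix with these as columns; its determinant is 6586.
A nonzero determinant means the columns are linearly independent.

linearly independent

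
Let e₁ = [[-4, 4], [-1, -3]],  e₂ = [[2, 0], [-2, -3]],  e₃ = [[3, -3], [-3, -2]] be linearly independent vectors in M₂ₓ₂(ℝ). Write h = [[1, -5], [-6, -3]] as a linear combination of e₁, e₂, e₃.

h = e₁ - 2e₂ + 3e₃

Work in coordinates with respect to the standard basis {E₁₁, E₁₂, E₂₁, E₂₂}.
Write h = c₁e₁ + … + c₃e₃ and equate components.
Row-reducing the augmented matrix gives the unique coefficients (c₁, c₂, c₃) = (1, -2, 3).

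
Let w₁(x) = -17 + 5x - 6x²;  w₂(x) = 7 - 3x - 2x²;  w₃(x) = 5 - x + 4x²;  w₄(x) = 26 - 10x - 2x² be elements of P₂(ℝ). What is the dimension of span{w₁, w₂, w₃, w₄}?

Use coordinates relative to {1, x, x²}.
Apply Gaussian elimination to the matrix whose rows are w₁, w₂, w₃, w₄.
Exactly 2 pivots survive; hence the rank is 2.
(With 4 elements in a 3-dimensional space the rank is at most 3.)

dim = 2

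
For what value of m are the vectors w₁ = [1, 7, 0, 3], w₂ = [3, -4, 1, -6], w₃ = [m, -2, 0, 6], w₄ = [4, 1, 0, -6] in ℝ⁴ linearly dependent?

m = -22/5

Dependence holds iff the 4×4 matrix [w₁ w₂ w₃ w₄] is singular.
The determinant works out to -45*m - 198.
Setting this to zero gives m = -22/5.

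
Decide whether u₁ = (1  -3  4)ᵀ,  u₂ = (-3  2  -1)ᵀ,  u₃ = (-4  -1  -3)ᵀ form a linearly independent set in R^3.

The matrix [u₁|u₂|u₃] has determinant 52.
A nonzero determinant means the columns are linearly independent.

linearly independent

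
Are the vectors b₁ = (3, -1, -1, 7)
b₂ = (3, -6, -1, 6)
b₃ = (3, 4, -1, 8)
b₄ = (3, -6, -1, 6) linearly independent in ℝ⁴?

Form the 4×4 matrix with these as columns; its determinant is 0.
A zero determinant means the columns are linearly dependent.

linearly dependent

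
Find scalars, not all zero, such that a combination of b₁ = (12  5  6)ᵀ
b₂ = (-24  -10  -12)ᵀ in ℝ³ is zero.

Set up α₁b₁ + α₂b₂ = 0 and solve the homogeneous system.
One solution (up to scaling) is (2, 1).

2b₁ + b₂ = 0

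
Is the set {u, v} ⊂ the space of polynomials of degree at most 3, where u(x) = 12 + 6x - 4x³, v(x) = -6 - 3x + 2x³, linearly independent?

Write each element as a coordinate vector in ℝ⁴ using {1, x, …, x³}.
One vector is a scalar multiple of another, so the set is dependent.

linearly dependent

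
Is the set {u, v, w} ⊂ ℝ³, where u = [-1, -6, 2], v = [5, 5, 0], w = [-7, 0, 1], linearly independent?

linearly independent

Form the 3×3 matrix with these as columns; its determinant is 95.
A nonzero determinant means the columns are linearly independent.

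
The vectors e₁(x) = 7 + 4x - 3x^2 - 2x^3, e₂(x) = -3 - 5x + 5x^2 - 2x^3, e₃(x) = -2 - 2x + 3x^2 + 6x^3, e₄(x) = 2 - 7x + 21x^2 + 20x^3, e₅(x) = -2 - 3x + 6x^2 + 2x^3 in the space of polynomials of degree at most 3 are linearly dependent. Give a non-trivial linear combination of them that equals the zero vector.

2e₁ + 3e₃ - e₄ + 3e₅ = 0

Pass to coordinate vectors relative to the basis {1, x, …, x^3}.
Set up α₁e₁ + … + α₅e₅ = 0 and solve the homogeneous system.
A generator of the null space is (2, 0, 3, -1, 3).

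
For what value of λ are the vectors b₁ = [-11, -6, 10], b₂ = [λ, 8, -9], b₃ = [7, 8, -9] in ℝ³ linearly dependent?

λ = 7

Place the vectors as rows of a 3×3 matrix; dependence ⇔ determinant zero.
Expanding, det = 26*λ - 182.
This vanishes exactly when λ = 7.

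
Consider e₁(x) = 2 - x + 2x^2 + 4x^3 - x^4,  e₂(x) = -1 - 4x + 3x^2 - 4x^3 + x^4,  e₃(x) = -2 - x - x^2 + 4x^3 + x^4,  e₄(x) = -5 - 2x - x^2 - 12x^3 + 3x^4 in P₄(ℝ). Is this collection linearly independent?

Write each element as a coordinate vector in ℝ⁵ using {1, x, …, x^4}.
Row-reduce the matrix whose columns are e₁, e₂, e₃, e₄.
The reduction yields 3 nonzero rows, so the rank is 3.
Since rank 3 < 4, the set is linearly dependent.
Indeed 2e₁ - e₂ + e₄ = 0.

linearly dependent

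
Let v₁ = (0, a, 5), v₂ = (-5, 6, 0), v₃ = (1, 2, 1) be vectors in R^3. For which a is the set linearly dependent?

The set is linearly dependent precisely when det[v₁; v₂; v₃] = 0.
The determinant works out to 5*a - 80.
Setting this to zero gives a = 16.

a = 16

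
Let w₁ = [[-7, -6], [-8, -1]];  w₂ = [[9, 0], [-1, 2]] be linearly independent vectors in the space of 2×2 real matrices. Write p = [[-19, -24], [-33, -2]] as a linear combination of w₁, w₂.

Identify each element with its coordinate vector in ℝ⁴ via {E₁₁, E₁₂, E₂₁, E₂₂}.
Set up the augmented matrix [w₁ | w₂ | p] and row-reduce.
The system has the unique solution (c₁, c₂) = (4, 1).

p = 4w₁ + w₂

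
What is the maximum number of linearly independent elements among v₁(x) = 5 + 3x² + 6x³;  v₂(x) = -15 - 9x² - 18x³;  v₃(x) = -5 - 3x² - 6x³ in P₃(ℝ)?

1

Represent each element by its coordinate vector in ℝ⁴.
Form the matrix with v₁, v₂, v₃ as columns and reduce.
The echelon form has 1 nonzero row, so the rank is 1.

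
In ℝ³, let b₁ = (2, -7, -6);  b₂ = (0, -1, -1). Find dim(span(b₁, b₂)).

dim = 2

Row-reduce the 2×3 matrix with these as rows.
There are 2 pivot columns, so rank = 2.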